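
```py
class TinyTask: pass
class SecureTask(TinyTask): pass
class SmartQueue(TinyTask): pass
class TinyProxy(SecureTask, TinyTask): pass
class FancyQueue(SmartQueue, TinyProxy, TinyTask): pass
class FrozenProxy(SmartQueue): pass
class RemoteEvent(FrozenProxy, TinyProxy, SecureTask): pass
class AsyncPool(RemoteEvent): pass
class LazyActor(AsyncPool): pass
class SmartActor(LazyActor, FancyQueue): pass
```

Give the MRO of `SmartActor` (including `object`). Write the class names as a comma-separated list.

SmartActor, LazyActor, AsyncPool, RemoteEvent, FrozenProxy, FancyQueue, SmartQueue, TinyProxy, SecureTask, TinyTask, object

L[SmartActor] = SmartActor + merge(L[LazyActor], L[FancyQueue], [LazyActor FancyQueue])
  take LazyActor:  [LazyActor AsyncPool RemoteEvent FrozenProxy SmartQueue TinyProxy SecureTask TinyTask object] + [FancyQueue SmartQueue TinyProxy SecureTask TinyTask object] + [LazyActor FancyQueue]
  take AsyncPool:  [AsyncPool RemoteEvent FrozenProxy SmartQueue TinyProxy SecureTask TinyTask object] + [FancyQueue SmartQueue TinyProxy SecureTask TinyTask object] + [FancyQueue]
  take RemoteEvent:  [RemoteEvent FrozenProxy SmartQueue TinyProxy SecureTask TinyTask object] + [FancyQueue SmartQueue TinyProxy SecureTask TinyTask object] + [FancyQueue]
  take FrozenProxy:  [FrozenProxy SmartQueue TinyProxy SecureTask TinyTask object] + [FancyQueue SmartQueue TinyProxy SecureTask TinyTask object] + [FancyQueue]
  take FancyQueue:  [SmartQueue TinyProxy SecureTask TinyTask object] + [FancyQueue SmartQueue TinyProxy SecureTask TinyTask object] + [FancyQueue]
  take SmartQueue:  [SmartQueue TinyProxy SecureTask TinyTask object] + [SmartQueue TinyProxy SecureTask TinyTask object]
  take TinyProxy:  [TinyProxy SecureTask TinyTask object] + [TinyProxy SecureTask TinyTask object]
  take SecureTask:  [SecureTask TinyTask object] + [SecureTask TinyTask object]
  take TinyTask:  [TinyTask object] + [TinyTask object]
  take object:  [object] + [object]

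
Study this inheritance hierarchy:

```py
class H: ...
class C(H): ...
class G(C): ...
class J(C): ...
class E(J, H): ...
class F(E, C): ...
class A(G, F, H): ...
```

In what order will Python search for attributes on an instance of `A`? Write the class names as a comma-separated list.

A, G, F, E, J, C, H, object

L[A] = A + merge(L[G], L[F], L[H], [G F H])
  take G:  [G C H object] + [F E J C H object] + [H object] + [G F H]
  take F:  [C H object] + [F E J C H object] + [H object] + [F H]
  take E:  [C H object] + [E J C H object] + [H object] + [H]
  take J:  [C H object] + [J C H object] + [H object] + [H]
  take C:  [C H object] + [C H object] + [H object] + [H]
  take H:  [H object] + [H object] + [H object] + [H]
  take object:  [object] + [object] + [object]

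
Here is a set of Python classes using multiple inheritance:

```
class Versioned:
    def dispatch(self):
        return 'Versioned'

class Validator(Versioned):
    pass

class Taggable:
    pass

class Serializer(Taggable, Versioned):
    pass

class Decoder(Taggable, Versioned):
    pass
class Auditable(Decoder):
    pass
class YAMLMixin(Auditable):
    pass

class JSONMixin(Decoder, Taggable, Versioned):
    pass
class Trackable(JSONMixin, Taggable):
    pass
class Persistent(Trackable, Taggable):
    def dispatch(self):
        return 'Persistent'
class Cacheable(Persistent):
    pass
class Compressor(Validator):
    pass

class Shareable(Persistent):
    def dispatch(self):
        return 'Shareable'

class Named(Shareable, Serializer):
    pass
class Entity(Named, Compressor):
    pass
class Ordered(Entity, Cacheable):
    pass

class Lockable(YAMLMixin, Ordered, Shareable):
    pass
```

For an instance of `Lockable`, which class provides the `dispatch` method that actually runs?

Shareable

L[Lockable] = Lockable + merge(L[YAMLMixin], L[Ordered], L[Shareable], [YAMLMixin Ordered Shareable])
  take YAMLMixin:  [YAMLMixin Auditable Decoder Taggable Versioned object] + [Ordered Entity Named Shareable Cacheable Persistent Trackable JSONMixin Decoder Serializer Taggable Compressor Validator Versioned object] + [Shareable Persistent Trackable JSONMixin Decoder Taggable Versioned object] + [YAMLMixin Ordered Shareable]
  take Auditable:  [Auditable Decoder Taggable Versioned object] + [Ordered Entity Named Shareable Cacheable Persistent Trackable JSONMixin Decoder Serializer Taggable Compressor Validator Versioned object] + [Shareable Persistent Trackable JSONMixin Decoder Taggable Versioned object] + [Ordered Shareable]
  take Ordered:  [Decoder Taggable Versioned object] + [Ordered Entity Named Shareable Cacheable Persistent Trackable JSONMixin Decoder Serializer Taggable Compressor Validator Versioned object] + [Shareable Persistent Trackable JSONMixin Decoder Taggable Versioned object] + [Ordered Shareable]
  take Entity:  [Decoder Taggable Versioned object] + [Entity Named Shareable Cacheable Persistent Trackable JSONMixin Decoder Serializer Taggable Compressor Validator Versioned object] + [Shareable Persistent Trackable JSONMixin Decoder Taggable Versioned object] + [Shareable]
  take Named:  [Decoder Taggable Versioned object] + [Named Shareable Cacheable Persistent Trackable JSONMixin Decoder Serializer Taggable Compressor Validator Versioned object] + [Shareable Persistent Trackable JSONMixin Decoder Taggable Versioned object] + [Shareable]
  take Shareable:  [Decoder Taggable Versioned object] + [Shareable Cacheable Persistent Trackable JSONMixin Decoder Serializer Taggable Compressor Validator Versioned object] + [Shareable Persistent Trackable JSONMixin Decoder Taggable Versioned object] + [Shareable]
  take Cacheable:  [Decoder Taggable Versioned object] + [Cacheable Persistent Trackable JSONMixin Decoder Serializer Taggable Compressor Validator Versioned object] + [Persistent Trackable JSONMixin Decoder Taggable Versioned object]
  take Persistent:  [Decoder Taggable Versioned object] + [Persistent Trackable JSONMixin Decoder Serializer Taggable Compressor Validator Versioned object] + [Persistent Trackable JSONMixin Decoder Taggable Versioned object]
  take Trackable:  [Decoder Taggable Versioned object] + [Trackable JSONMixin Decoder Serializer Taggable Compressor Validator Versioned object] + [Trackable JSONMixin Decoder Taggable Versioned object]
  take JSONMixin:  [Decoder Taggable Versioned object] + [JSONMixin Decoder Serializer Taggable Compressor Validator Versioned object] + [JSONMixin Decoder Taggable Versioned object]
  take Decoder:  [Decoder Taggable Versioned object] + [Decoder Serializer Taggable Compressor Validator Versioned object] + [Decoder Taggable Versioned object]
  take Serializer:  [Taggable Versioned object] + [Serializer Taggable Compressor Validator Versioned object] + [Taggable Versioned object]
  take Taggable:  [Taggable Versioned object] + [Taggable Compressor Validator Versioned object] + [Taggable Versioned object]
  take Compressor:  [Versioned object] + [Compressor Validator Versioned object] + [Versioned object]
  take Validator:  [Versioned object] + [Validator Versioned object] + [Versioned object]
  take Versioned:  [Versioned object] + [Versioned object] + [Versioned object]
  take object:  [object] + [object] + [object]
MRO: Lockable YAMLMixin Auditable Ordered Entity Named Shareable Cacheable Persistent Trackable JSONMixin Decoder Serializer Taggable Compressor Validator Versioned object
dispatch is defined in: Persistent, Shareable, Versioned. First along the MRO is Shareable.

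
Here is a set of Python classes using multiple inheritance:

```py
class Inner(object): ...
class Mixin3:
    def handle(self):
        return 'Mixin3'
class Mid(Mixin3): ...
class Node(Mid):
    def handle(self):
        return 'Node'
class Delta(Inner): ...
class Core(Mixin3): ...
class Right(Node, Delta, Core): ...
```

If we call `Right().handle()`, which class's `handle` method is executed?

Node

L[Right] = Right + merge(L[Node], L[Delta], L[Core], [Node Delta Core])
  take Node:  [Node Mid Mixin3 object] + [Delta Inner object] + [Core Mixin3 object] + [Node Delta Core]
  take Mid:  [Mid Mixin3 object] + [Delta Inner object] + [Core Mixin3 object] + [Delta Core]
  take Delta:  [Mixin3 object] + [Delta Inner object] + [Core Mixin3 object] + [Delta Core]
  take Inner:  [Mixin3 object] + [Inner object] + [Core Mixin3 object] + [Core]
  take Core:  [Mixin3 object] + [object] + [Core Mixin3 object] + [Core]
  take Mixin3:  [Mixin3 object] + [object] + [Mixin3 object]
  take object:  [object] + [object] + [object]
MRO: Right Node Mid Delta Inner Core Mixin3 object
handle is defined in: Mixin3, Node. First along the MRO is Node.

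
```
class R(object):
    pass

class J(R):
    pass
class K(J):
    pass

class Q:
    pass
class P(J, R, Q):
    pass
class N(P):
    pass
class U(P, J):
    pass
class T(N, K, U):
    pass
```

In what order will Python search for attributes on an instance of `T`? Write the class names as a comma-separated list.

T, N, K, U, P, J, R, Q, object

L[T] = T + merge(L[N], L[K], L[U], [N K U])
  take N:  [N P J R Q object] + [K J R object] + [U P J R Q object] + [N K U]
  take K:  [P J R Q object] + [K J R object] + [U P J R Q object] + [K U]
  take U:  [P J R Q object] + [J R object] + [U P J R Q object] + [U]
  take P:  [P J R Q object] + [J R object] + [P J R Q object]
  take J:  [J R Q object] + [J R object] + [J R Q object]
  take R:  [R Q object] + [R object] + [R Q object]
  take Q:  [Q object] + [object] + [Q object]
  take object:  [object] + [object] + [object]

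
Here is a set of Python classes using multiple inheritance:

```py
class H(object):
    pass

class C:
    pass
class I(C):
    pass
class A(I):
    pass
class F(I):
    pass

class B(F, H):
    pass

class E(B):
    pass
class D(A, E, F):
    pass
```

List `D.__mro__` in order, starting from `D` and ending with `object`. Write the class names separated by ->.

D -> A -> E -> B -> F -> I -> C -> H -> object

L[D] = D + merge(L[A], L[E], L[F], [A E F])
  take A:  [A I C object] + [E B F I C H object] + [F I C object] + [A E F]
  take E:  [I C object] + [E B F I C H object] + [F I C object] + [E F]
  take B:  [I C object] + [B F I C H object] + [F I C object] + [F]
  take F:  [I C object] + [F I C H object] + [F I C object] + [F]
  take I:  [I C object] + [I C H object] + [I C object]
  take C:  [C object] + [C H object] + [C object]
  take H:  [object] + [H object] + [object]
  take object:  [object] + [object] + [object]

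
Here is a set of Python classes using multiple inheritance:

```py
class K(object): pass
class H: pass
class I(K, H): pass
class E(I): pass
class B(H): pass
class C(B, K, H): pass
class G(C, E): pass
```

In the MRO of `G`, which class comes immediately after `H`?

L[G] = G + merge(L[C], L[E], [C E])
  take C:  [C B K H object] + [E I K H object] + [C E]
  take B:  [B K H object] + [E I K H object] + [E]
  take E:  [K H object] + [E I K H object] + [E]
  take I:  [K H object] + [I K H object]
  take K:  [K H object] + [K H object]
  take H:  [H object] + [H object]
  take object:  [object] + [object]
MRO: G C B E I K H object
H is at position 6; next is object.

object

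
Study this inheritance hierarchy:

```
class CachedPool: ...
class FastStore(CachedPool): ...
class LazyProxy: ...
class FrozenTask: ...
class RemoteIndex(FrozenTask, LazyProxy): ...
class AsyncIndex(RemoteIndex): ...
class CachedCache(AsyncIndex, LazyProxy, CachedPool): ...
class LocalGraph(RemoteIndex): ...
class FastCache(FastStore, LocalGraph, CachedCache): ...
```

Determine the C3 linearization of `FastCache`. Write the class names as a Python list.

L[FastCache] = FastCache + merge(L[FastStore], L[LocalGraph], L[CachedCache], [FastStore LocalGraph CachedCache])
  take FastStore:  [FastStore CachedPool object] + [LocalGraph RemoteIndex FrozenTask LazyProxy object] + [CachedCache AsyncIndex RemoteIndex FrozenTask LazyProxy CachedPool object] + [FastStore LocalGraph CachedCache]
  take LocalGraph:  [CachedPool object] + [LocalGraph RemoteIndex FrozenTask LazyProxy object] + [CachedCache AsyncIndex RemoteIndex FrozenTask LazyProxy CachedPool object] + [LocalGraph CachedCache]
  take CachedCache:  [CachedPool object] + [RemoteIndex FrozenTask LazyProxy object] + [CachedCache AsyncIndex RemoteIndex FrozenTask LazyProxy CachedPool object] + [CachedCache]
  take AsyncIndex:  [CachedPool object] + [RemoteIndex FrozenTask LazyProxy object] + [AsyncIndex RemoteIndex FrozenTask LazyProxy CachedPool object]
  take RemoteIndex:  [CachedPool object] + [RemoteIndex FrozenTask LazyProxy object] + [RemoteIndex FrozenTask LazyProxy CachedPool object]
  take FrozenTask:  [CachedPool object] + [FrozenTask LazyProxy object] + [FrozenTask LazyProxy CachedPool object]
  take LazyProxy:  [CachedPool object] + [LazyProxy object] + [LazyProxy CachedPool object]
  take CachedPool:  [CachedPool object] + [object] + [CachedPool object]
  take object:  [object] + [object] + [object]

[FastCache, FastStore, LocalGraph, CachedCache, AsyncIndex, RemoteIndex, FrozenTask, LazyProxy, CachedPool, object]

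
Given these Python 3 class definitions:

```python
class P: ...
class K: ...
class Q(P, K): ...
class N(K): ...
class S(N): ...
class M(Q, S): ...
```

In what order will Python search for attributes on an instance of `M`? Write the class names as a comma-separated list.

M, Q, P, S, N, K, object

L[M] = M + merge(L[Q], L[S], [Q S])
  take Q:  [Q P K object] + [S N K object] + [Q S]
  take P:  [P K object] + [S N K object] + [S]
  take S:  [K object] + [S N K object] + [S]
  take N:  [K object] + [N K object]
  take K:  [K object] + [K object]
  take object:  [object] + [object]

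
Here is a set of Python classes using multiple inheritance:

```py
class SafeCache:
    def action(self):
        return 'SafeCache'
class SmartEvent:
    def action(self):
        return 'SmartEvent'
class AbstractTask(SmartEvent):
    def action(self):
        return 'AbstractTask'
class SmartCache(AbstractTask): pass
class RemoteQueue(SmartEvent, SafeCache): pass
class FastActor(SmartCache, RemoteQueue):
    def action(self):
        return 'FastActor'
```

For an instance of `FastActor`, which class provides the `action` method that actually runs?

FastActor

L[FastActor] = FastActor + merge(L[SmartCache], L[RemoteQueue], [SmartCache RemoteQueue])
  take SmartCache:  [SmartCache AbstractTask SmartEvent object] + [RemoteQueue SmartEvent SafeCache object] + [SmartCache RemoteQueue]
  take AbstractTask:  [AbstractTask SmartEvent object] + [RemoteQueue SmartEvent SafeCache object] + [RemoteQueue]
  take RemoteQueue:  [SmartEvent object] + [RemoteQueue SmartEvent SafeCache object] + [RemoteQueue]
  take SmartEvent:  [SmartEvent object] + [SmartEvent SafeCache object]
  take SafeCache:  [object] + [SafeCache object]
  take object:  [object] + [object]
MRO: FastActor SmartCache AbstractTask RemoteQueue SmartEvent SafeCache object
action is defined in: AbstractTask, FastActor, SafeCache, SmartEvent. First along the MRO is FastActor.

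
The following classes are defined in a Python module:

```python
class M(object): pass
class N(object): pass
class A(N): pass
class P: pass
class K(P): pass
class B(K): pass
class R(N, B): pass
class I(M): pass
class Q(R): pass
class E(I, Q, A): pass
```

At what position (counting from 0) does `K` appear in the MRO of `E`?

8

L[E] = E + merge(L[I], L[Q], L[A], [I Q A])
  take I:  [I M object] + [Q R N B K P object] + [A N object] + [I Q A]
  take M:  [M object] + [Q R N B K P object] + [A N object] + [Q A]
  take Q:  [object] + [Q R N B K P object] + [A N object] + [Q A]
  take R:  [object] + [R N B K P object] + [A N object] + [A]
  take A:  [object] + [N B K P object] + [A N object] + [A]
  take N:  [object] + [N B K P object] + [N object]
  take B:  [object] + [B K P object] + [object]
  take K:  [object] + [K P object] + [object]
  take P:  [object] + [P object] + [object]
  take object:  [object] + [object] + [object]
MRO: E I M Q R A N B K P object
K sits at index 8.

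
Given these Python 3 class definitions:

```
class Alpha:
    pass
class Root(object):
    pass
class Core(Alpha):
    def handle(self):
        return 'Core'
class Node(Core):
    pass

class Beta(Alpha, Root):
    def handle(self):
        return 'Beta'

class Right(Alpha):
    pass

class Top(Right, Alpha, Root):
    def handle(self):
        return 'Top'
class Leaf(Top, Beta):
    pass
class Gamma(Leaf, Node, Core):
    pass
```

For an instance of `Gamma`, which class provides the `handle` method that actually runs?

L[Gamma] = Gamma + merge(L[Leaf], L[Node], L[Core], [Leaf Node Core])
  take Leaf:  [Leaf Top Right Beta Alpha Root object] + [Node Core Alpha object] + [Core Alpha object] + [Leaf Node Core]
  take Top:  [Top Right Beta Alpha Root object] + [Node Core Alpha object] + [Core Alpha object] + [Node Core]
  take Right:  [Right Beta Alpha Root object] + [Node Core Alpha object] + [Core Alpha object] + [Node Core]
  take Beta:  [Beta Alpha Root object] + [Node Core Alpha object] + [Core Alpha object] + [Node Core]
  take Node:  [Alpha Root object] + [Node Core Alpha object] + [Core Alpha object] + [Node Core]
  take Core:  [Alpha Root object] + [Core Alpha object] + [Core Alpha object] + [Core]
  take Alpha:  [Alpha Root object] + [Alpha object] + [Alpha object]
  take Root:  [Root object] + [object] + [object]
  take object:  [object] + [object] + [object]
MRO: Gamma Leaf Top Right Beta Node Core Alpha Root object
handle is defined in: Beta, Core, Top. First along the MRO is Top.

Top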